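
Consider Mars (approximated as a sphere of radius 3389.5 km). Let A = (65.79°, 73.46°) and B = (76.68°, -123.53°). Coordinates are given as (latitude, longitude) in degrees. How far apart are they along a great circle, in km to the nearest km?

2197 km

Let φ₁ = 1.1483 rad, φ₂ = 1.3383 rad, and Δλ = 2.8451 rad.
cos c = sin φ₁ sin φ₂ + cos φ₁ cos φ₂ cos Δλ = (0.9120)(0.9731) + (0.4101)(0.2304)(-0.9564) = 0.79716,
so c = arccos(0.79716) = 0.64822 rad.
Distance = R·c = 3389.5 × 0.6482 ≈ 2197 km.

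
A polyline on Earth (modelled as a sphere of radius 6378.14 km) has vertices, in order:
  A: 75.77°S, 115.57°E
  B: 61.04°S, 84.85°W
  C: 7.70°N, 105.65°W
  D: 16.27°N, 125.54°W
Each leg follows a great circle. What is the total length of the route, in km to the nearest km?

14967 km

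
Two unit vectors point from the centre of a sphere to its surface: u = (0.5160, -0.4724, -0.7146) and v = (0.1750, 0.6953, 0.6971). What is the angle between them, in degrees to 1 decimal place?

u·v = -0.7363; |u| = 1.0000, |v| = 1.0000.
cos θ = (u·v)/(|u||v|) = -0.7363, so θ = 137.4°.

137.4°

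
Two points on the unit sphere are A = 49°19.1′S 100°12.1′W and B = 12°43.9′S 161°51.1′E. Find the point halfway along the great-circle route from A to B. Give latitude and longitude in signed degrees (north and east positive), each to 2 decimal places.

The central angle between A and B is δ = 1.4915 rad.
With f = 0.5, the slerp weights are sin((1−f)δ)/sin δ = 0.6807 and sin(fδ)/sin δ = 0.6807.
Weighted sum of the unit vectors: (0.6807)·(-0.1155,-0.6416,-0.7583) + (0.6807)·(-0.9269,0.3038,-0.2204) = (-0.7095, -0.2299, -0.6662).
Converting back: φ = atan2(z, √(x²+y²)) = -41.77°, λ = atan2(y, x) = -162.05°.

-41.77°, -162.05°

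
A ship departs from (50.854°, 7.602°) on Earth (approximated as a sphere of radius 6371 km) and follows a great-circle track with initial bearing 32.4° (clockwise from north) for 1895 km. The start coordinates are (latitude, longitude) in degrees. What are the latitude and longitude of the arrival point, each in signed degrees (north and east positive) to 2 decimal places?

Angular distance δ = d/R = 1895/6371 = 0.29744 rad; initial bearing θ = 0.5655 rad.
sin φ₂ = sin φ₁ cos δ + cos φ₁ sin δ cos θ = (0.7755)(0.9561) + (0.6313)(0.2931)(0.8443) = 0.8977, so φ₂ = 63.86°.
Δλ = atan2(sin θ sin δ cos φ₁, cos δ − sin φ₁ sin φ₂) = atan2(0.0991, 0.2599) = 20.880°.
λ₂ = 7.602° + 20.880° = 28.48°.

63.86°, 28.48°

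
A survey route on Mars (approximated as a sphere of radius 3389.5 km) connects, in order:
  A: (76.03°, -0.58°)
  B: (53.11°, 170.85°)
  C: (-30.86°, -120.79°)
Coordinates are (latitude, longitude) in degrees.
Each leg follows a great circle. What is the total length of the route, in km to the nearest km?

Leg A→B: central angle 0.8856 rad, distance 3001.7 km.
Leg B→C: central angle 1.7928 rad, distance 6076.8 km.
Total: 3001.7 + 6076.8 ≈ 9079 km.

9079 km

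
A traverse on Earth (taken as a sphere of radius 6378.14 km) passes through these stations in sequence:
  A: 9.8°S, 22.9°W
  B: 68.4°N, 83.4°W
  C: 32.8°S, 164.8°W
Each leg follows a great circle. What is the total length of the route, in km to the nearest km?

Leg A→B: central angle 1.5504 rad, distance 9888.8 km.
Leg B→C: central angle 2.0459 rad, distance 13048.8 km.
Total: 9888.8 + 13048.8 ≈ 22938 km.

22938 km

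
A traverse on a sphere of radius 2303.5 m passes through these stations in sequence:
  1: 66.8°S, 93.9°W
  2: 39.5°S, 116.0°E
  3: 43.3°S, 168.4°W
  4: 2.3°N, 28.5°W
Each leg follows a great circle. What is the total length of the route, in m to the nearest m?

Leg 1→2: central angle 1.2439 rad, distance 2865.3 m.
Leg 2→3: central angle 0.9571 rad, distance 2204.7 m.
Leg 3→4: central angle 2.1942 rad, distance 5054.2 m.
Total: 2865.3 + 2204.7 + 5054.2 ≈ 10124 m.

10124 m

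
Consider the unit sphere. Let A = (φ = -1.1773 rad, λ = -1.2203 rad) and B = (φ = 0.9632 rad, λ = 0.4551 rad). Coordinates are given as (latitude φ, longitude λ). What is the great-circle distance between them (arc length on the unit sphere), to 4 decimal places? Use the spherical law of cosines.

In radians: φ₁ = -1.1773, φ₂ = 0.9632, Δλ = 95.993° = 1.6754 rad.
cos c = sin φ₁ sin φ₂ + cos φ₁ cos φ₂ cos Δλ = (-0.9236)(0.8210) + (0.3834)(0.5709)(-0.1044) = -0.78113,
so c = arccos(-0.78113) = 2.46727 rad.
On the unit sphere the arc length equals the central angle: 2.4673.

2.4673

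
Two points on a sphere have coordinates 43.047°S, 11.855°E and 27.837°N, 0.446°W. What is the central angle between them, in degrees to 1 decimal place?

71.8°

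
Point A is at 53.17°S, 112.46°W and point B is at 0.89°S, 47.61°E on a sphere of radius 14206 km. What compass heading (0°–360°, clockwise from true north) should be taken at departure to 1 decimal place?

With φ₁ = -0.9280, φ₂ = -0.0155, Δλ = 2.7937 rad, the forward-azimuth formula gives
θ = atan2( sin Δλ cos φ₂ , cos φ₁ sin φ₂ − sin φ₁ cos φ₂ cos Δλ ) = atan2(0.3408, -0.7617) = 155.89°.
So the initial bearing is 155.9°.

155.9°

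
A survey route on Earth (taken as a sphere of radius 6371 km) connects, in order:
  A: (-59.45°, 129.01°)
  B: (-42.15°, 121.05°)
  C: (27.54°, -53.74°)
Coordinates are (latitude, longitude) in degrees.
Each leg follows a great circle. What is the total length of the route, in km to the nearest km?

20323 km

Leg A→B: central angle 0.3139 rad, distance 2000.0 km.
Leg B→C: central angle 2.8760 rad, distance 18323.3 km.
Total: 2000.0 + 18323.3 ≈ 20323 km.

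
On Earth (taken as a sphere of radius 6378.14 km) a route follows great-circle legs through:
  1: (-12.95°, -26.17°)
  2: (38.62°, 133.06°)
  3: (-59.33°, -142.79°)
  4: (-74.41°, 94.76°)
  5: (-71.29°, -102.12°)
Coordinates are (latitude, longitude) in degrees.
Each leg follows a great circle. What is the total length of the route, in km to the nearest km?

38190 km

Leg 1→2: central angle 2.5902 rad, distance 16520.9 km.
Leg 2→3: central angle 2.0900 rad, distance 13330.6 km.
Leg 3→4: central angle 0.7153 rad, distance 4562.1 km.
Leg 4→5: central angle 0.5920 rad, distance 3776.0 km.
Total: 16520.9 + 13330.6 + 4562.1 + 3776.0 ≈ 38190 km.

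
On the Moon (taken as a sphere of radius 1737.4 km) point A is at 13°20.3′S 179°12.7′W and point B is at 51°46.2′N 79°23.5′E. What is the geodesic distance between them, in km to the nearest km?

3259 km

In radians: φ₁ = -0.2328, φ₂ = 0.9036, Δλ = -101.397° = -1.7697 rad.
Haversine: a = sin²(Δφ/2) + cos φ₁ cos φ₂ sin²(Δλ/2) = 0.2895 + (0.9730)(0.6188)(0.5988) = 0.65010.
Central angle c = 2·arcsin(√a) = 1.87570 rad.
Distance = R·c = 1737.4 × 1.8757 ≈ 3259 km.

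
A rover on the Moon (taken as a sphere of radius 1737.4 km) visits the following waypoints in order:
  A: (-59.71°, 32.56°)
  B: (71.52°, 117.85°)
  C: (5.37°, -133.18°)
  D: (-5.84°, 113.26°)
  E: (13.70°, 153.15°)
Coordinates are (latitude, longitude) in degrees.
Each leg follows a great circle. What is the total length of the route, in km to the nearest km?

11904 km

Leg A→B: central angle 2.5079 rad, distance 4357.2 km.
Leg B→C: central angle 1.5846 rad, distance 2753.1 km.
Leg C→D: central angle 1.9882 rad, distance 3454.3 km.
Leg D→E: central angle 0.7706 rad, distance 1338.9 km.
Total: 4357.2 + 2753.1 + 3454.3 + 1338.9 ≈ 11904 km.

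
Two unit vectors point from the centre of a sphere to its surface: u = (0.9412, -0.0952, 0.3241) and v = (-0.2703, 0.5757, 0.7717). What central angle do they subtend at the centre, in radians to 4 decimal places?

1.6299 rad

u·v = -0.0591; |u| = 1.0000, |v| = 1.0000.
cos θ = (u·v)/(|u||v|) = -0.0591, so θ = 1.6299 rad.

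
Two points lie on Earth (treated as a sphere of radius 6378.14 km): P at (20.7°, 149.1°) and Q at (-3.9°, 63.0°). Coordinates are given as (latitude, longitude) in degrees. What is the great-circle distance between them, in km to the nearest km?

Let φ₁ = 0.3613 rad, φ₂ = -0.0681 rad, and Δλ = -1.5027 rad.
cos c = sin φ₁ sin φ₂ + cos φ₁ cos φ₂ cos Δλ = (0.3535)(-0.0680) + (0.9354)(0.9977)(0.0680) = 0.03944,
so c = arccos(0.03944) = 1.53135 rad.
Distance = R·c = 6378.14 × 1.5314 ≈ 9767 km.

9767 km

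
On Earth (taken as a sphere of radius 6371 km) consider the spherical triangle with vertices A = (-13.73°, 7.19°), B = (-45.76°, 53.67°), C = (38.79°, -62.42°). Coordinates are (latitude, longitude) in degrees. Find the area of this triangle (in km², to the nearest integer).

6447789 km²

Side lengths (central angles): a = 2.3295, b = 1.4554, c = 0.8805 rad; semiperimeter s = 2.3327.
By l'Huilier's theorem, tan(E/4) = √[tan(s/2) tan((s−a)/2) tan((s−b)/2) tan((s−c)/2)], giving spherical excess E = 0.1589 rad.
Area = E·R² = 0.1589 × (6371)² ≈ 6447789 km².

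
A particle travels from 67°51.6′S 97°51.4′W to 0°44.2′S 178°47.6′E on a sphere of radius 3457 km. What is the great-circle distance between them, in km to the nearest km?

Let φ₁ = -1.1844 rad, φ₂ = -0.0129 rad, and Δλ = -1.4547 rad.
cos c = sin φ₁ sin φ₂ + cos φ₁ cos φ₂ cos Δλ = (-0.9263)(-0.0129) + (0.3769)(0.9999)(0.1158) = 0.05555,
so c = arccos(0.05555) = 1.51522 rad.
Distance = R·c = 3457 × 1.5152 ≈ 5238 km.

5238 km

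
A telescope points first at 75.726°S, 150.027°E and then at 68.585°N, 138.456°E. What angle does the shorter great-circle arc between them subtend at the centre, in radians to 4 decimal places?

2.5218 rad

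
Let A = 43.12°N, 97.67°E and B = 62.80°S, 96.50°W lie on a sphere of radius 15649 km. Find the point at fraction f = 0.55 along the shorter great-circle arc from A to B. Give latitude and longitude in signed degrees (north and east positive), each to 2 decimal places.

The central angle between A and B is δ = 2.7691 rad.
With f = 0.55, the slerp weights are sin((1−f)δ)/sin δ = 2.6044 and sin(fδ)/sin δ = 2.7448.
Weighted sum of the unit vectors: (2.6044)·(-0.0974,0.7234,0.6835) + (2.7448)·(-0.0517,-0.4542,-0.8894) = (-0.3958, 0.6374, -0.6611).
Converting back: φ = atan2(z, √(x²+y²)) = -41.39°, λ = atan2(y, x) = 121.84°.

-41.39°, 121.84°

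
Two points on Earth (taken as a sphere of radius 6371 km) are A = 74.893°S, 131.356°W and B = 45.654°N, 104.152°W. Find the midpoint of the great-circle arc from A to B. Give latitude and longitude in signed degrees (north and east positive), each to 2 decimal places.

-14.94°, -111.45°

Central angle δ = 2.1275 rad. Interpolating on the sphere with fraction f = 0.5:
P = [sin((1−f)δ)·A + sin(fδ)·B] / sin δ = 1.0297·A + 1.0297·B in Cartesian coordinates,
giving P = (-0.3533, -0.8993, -0.2577), i.e. latitude -14.94°, longitude -111.45°.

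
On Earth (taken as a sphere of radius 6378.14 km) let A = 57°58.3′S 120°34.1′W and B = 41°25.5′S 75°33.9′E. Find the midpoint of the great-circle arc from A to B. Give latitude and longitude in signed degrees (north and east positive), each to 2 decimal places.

-79.42°, 107.08°

Central angle δ = 1.3909 rad. Interpolating on the sphere with fraction f = 0.5:
P = [sin((1−f)δ)·A + sin(fδ)·B] / sin δ = 0.6512·A + 0.6512·B in Cartesian coordinates,
giving P = (-0.0539, 0.1755, -0.9830), i.e. latitude -79.42°, longitude 107.08°.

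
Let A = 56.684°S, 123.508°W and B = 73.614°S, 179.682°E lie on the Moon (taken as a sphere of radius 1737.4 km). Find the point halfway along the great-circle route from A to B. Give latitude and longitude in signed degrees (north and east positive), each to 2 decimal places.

-67.54°, -142.05°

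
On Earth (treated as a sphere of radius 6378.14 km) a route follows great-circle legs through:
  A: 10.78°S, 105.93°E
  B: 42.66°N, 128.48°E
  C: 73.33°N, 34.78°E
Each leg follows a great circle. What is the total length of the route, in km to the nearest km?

12003 km

Leg A→B: central angle 0.9998 rad, distance 6377.2 km.
Leg B→C: central angle 0.8821 rad, distance 5626.0 km.
Total: 6377.2 + 5626.0 ≈ 12003 km.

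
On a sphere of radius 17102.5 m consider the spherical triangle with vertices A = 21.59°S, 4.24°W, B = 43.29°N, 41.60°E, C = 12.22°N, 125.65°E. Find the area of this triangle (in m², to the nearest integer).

400987882 m²

Side lengths (central angles): a = 1.3501, b = 2.2925, c = 1.3498 rad; semiperimeter s = 2.4962.
By l'Huilier's theorem, tan(E/4) = √[tan(s/2) tan((s−a)/2) tan((s−b)/2) tan((s−c)/2)], giving spherical excess E = 1.3709 rad.
Area = E·R² = 1.3709 × (17102.5)² ≈ 400987882 m².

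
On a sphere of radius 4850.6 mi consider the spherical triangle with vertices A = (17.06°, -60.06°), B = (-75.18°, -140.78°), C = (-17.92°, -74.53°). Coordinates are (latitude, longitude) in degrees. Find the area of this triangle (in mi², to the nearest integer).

1940545 mi²

Side lengths (central angles): a = 1.1642, b = 0.6592, c = 1.8175 rad; semiperimeter s = 1.8204.
By l'Huilier's theorem, tan(E/4) = √[tan(s/2) tan((s−a)/2) tan((s−b)/2) tan((s−c)/2)], giving spherical excess E = 0.0825 rad.
Area = E·R² = 0.0825 × (4850.6)² ≈ 1940545 mi².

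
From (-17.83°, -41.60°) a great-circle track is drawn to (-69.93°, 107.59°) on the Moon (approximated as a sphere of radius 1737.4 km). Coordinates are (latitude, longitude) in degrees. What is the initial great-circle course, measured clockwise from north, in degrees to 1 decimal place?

169.9°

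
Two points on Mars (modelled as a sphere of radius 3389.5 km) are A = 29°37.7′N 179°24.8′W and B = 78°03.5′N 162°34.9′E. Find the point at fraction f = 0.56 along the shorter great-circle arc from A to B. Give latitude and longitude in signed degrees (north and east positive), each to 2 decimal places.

The central angle between A and B is δ = 0.8570 rad.
With f = 0.56, the slerp weights are sin((1−f)δ)/sin δ = 0.4871 and sin(fδ)/sin δ = 0.6108.
Weighted sum of the unit vectors: (0.4871)·(-0.8692,-0.0089,0.4944) + (0.6108)·(-0.1974,0.0619,0.9784) = (-0.5440, 0.0335, 0.8384).
Converting back: φ = atan2(z, √(x²+y²)) = 56.97°, λ = atan2(y, x) = 176.48°.

56.97°, 176.48°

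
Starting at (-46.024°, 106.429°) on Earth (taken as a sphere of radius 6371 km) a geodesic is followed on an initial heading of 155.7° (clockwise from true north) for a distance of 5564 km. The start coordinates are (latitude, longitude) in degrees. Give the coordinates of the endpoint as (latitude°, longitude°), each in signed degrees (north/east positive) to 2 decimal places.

Angular distance δ = d/R = 5564/6371 = 0.87333 rad; initial bearing θ = 2.7175 rad.
sin φ₂ = sin φ₁ cos δ + cos φ₁ sin δ cos θ = (-0.7196)(0.6423) + (0.6944)(0.7665)(-0.9114) = -0.9473, so φ₂ = -71.31°.
Δλ = atan2(sin θ sin δ cos φ₁, cos δ − sin φ₁ sin φ₂) = atan2(0.2190, -0.0394) = 100.198°.
λ₂ = 106.429° + 100.198° = 206.63° → -153.37° after wrapping to (−180°, 180°].

-71.31°, -153.37°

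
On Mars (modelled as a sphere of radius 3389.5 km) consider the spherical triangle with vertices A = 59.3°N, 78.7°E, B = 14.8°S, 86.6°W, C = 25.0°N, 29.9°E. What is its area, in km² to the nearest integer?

19423177 km²

Side lengths (central angles): a = 2.0932, b = 0.8390, c = 2.3421 rad; semiperimeter s = 2.6372.
By l'Huilier's theorem, tan(E/4) = √[tan(s/2) tan((s−a)/2) tan((s−b)/2) tan((s−c)/2)], giving spherical excess E = 1.6906 rad.
Area = E·R² = 1.6906 × (3389.5)² ≈ 19423177 km².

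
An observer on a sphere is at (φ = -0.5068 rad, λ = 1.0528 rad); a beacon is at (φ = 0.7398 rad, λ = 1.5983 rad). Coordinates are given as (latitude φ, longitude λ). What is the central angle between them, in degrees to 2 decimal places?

77.01°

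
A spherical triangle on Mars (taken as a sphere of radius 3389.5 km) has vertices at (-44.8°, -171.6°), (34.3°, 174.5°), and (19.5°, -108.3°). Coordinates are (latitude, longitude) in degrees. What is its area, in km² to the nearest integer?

11990714 km²

Side lengths (central angles): a = 1.2019, b = 1.5054, c = 1.3980 rad; semiperimeter s = 2.0526.
By l'Huilier's theorem, tan(E/4) = √[tan(s/2) tan((s−a)/2) tan((s−b)/2) tan((s−c)/2)], giving spherical excess E = 1.0437 rad.
Area = E·R² = 1.0437 × (3389.5)² ≈ 11990714 km².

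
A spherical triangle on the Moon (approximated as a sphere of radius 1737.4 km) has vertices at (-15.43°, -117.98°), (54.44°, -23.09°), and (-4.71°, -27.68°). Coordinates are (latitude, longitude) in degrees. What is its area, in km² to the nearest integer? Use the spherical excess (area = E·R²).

3458643 km²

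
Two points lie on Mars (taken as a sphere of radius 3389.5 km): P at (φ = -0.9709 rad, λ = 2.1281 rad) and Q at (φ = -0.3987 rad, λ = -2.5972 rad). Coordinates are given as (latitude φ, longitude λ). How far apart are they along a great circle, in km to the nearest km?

4195 km

In radians: φ₁ = -0.9709, φ₂ = -0.3987, Δλ = 89.260° = 1.5579 rad.
cos c = sin φ₁ sin φ₂ + cos φ₁ cos φ₂ cos Δλ = (-0.8254)(-0.3882) + (0.5646)(0.9216)(0.0129) = 0.32715,
so c = arccos(0.32715) = 1.23751 rad.
Distance = R·c = 3389.5 × 1.2375 ≈ 4195 km.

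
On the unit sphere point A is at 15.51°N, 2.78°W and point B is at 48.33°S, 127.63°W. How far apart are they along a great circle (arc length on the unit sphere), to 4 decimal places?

2.1722

Let φ₁ = 0.2707 rad, φ₂ = -0.8435 rad, and Δλ = -2.1790 rad.
Haversine: a = sin²(Δφ/2) + cos φ₁ cos φ₂ sin²(Δλ/2) = 0.2796 + (0.9636)(0.6648)(0.7857) = 0.78291.
Central angle c = 2·arcsin(√a) = 2.17223 rad.
On the unit sphere the arc length equals the central angle: 2.1722.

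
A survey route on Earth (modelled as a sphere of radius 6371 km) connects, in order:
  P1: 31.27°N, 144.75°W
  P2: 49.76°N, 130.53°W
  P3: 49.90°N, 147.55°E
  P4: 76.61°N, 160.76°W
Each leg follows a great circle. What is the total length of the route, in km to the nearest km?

Leg P1→P2: central angle 0.3724 rad, distance 2372.5 km.
Leg P2→P3: central angle 0.8732 rad, distance 5563.1 km.
Leg P3→P4: central angle 0.5798 rad, distance 3693.6 km.
Total: 2372.5 + 5563.1 + 3693.6 ≈ 11629 km.

11629 km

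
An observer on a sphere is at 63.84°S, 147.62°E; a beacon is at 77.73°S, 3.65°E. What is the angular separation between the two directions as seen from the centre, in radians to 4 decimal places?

With latitudes φ₁ = -63.840°, φ₂ = -77.730° and longitude difference Δλ = -143.970°:
Haversine: a = sin²(Δφ/2) + cos φ₁ cos φ₂ sin²(Δλ/2) = 0.0146 + (0.4409)(0.2125)(0.9044) = 0.09935.
Central angle c = 2·arcsin(√a) = 0.64135 rad.
So the angular separation is 0.6413 rad.

0.6413 rad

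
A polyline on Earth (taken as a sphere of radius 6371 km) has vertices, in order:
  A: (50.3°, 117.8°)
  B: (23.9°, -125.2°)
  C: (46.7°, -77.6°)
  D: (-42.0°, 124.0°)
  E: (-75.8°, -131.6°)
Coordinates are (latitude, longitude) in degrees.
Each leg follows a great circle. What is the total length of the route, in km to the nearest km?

38726 km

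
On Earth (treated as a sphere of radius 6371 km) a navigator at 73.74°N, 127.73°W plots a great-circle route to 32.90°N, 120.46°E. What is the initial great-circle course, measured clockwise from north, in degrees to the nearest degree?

With φ₁ = 1.2870, φ₂ = 0.5742, Δλ = -1.9515 rad, the forward-azimuth formula gives
θ = atan2( sin Δλ cos φ₂ , cos φ₁ sin φ₂ − sin φ₁ cos φ₂ cos Δλ ) = atan2(-0.7795, 0.4516) = -59.92°.
Adding 360° brings this into [0°, 360°): 300°.

300°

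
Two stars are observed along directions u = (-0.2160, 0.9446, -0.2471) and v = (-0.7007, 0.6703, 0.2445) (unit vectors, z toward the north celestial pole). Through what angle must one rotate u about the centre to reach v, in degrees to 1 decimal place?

43.6°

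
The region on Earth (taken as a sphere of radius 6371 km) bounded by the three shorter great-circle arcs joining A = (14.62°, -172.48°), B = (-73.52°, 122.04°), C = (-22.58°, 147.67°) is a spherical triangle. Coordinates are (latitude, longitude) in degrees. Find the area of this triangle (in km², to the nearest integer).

Side lengths (central angles): a = 0.9218, b = 0.9410, c = 1.6993 rad; semiperimeter s = 1.7810.
By l'Huilier's theorem, tan(E/4) = √[tan(s/2) tan((s−a)/2) tan((s−b)/2) tan((s−c)/2)], giving spherical excess E = 0.4054 rad.
Area = E·R² = 0.4054 × (6371)² ≈ 16456463 km².

16456463 km²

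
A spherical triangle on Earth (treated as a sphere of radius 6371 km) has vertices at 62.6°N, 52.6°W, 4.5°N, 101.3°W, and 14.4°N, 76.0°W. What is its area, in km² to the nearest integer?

8231348 km²

Side lengths (central angles): a = 0.4680, b = 0.8894, c = 1.1891 rad; semiperimeter s = 1.2733.
By l'Huilier's theorem, tan(E/4) = √[tan(s/2) tan((s−a)/2) tan((s−b)/2) tan((s−c)/2)], giving spherical excess E = 0.2028 rad.
Area = E·R² = 0.2028 × (6371)² ≈ 8231348 km².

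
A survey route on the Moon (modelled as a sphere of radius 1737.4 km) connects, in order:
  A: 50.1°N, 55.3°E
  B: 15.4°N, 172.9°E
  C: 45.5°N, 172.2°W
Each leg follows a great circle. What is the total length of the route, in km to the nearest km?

3862 km

Leg A→B: central angle 1.6537 rad, distance 2873.1 km.
Leg B→C: central angle 0.5690 rad, distance 988.6 km.
Total: 2873.1 + 988.6 ≈ 3862 km.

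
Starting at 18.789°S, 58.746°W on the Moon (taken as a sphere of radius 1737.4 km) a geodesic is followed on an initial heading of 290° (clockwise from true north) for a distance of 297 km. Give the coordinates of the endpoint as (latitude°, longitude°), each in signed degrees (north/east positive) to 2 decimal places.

-15.21°, -68.28°

Angular distance δ = d/R = 297/1737.4 = 0.17095 rad; initial bearing θ = 5.0615 rad.
sin φ₂ = sin φ₁ cos δ + cos φ₁ sin δ cos θ = (-0.3221)(0.9854) + (0.9467)(0.1701)(0.3420) = -0.2623, so φ₂ = -15.21°.
Δλ = atan2(sin θ sin δ cos φ₁, cos δ − sin φ₁ sin φ₂) = atan2(-0.1513, 0.9009) = -9.535°.
λ₂ = -58.746° − 9.535° = -68.28°.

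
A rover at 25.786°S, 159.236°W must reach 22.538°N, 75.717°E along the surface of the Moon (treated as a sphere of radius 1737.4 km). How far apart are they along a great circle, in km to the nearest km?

With latitudes φ₁ = -25.786°, φ₂ = 22.538° and longitude difference Δλ = -125.047°:
Haversine: a = sin²(Δφ/2) + cos φ₁ cos φ₂ sin²(Δλ/2) = 0.1675 + (0.9004)(0.9236)(0.7871) = 0.82216.
Central angle c = 2·arcsin(√a) = 2.27092 rad.
Distance = R·c = 1737.4 × 2.2709 ≈ 3946 km.

3946 km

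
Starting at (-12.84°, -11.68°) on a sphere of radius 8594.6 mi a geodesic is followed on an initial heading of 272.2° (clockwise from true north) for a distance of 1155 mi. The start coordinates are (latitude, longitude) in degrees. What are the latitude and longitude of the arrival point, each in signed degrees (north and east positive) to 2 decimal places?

-12.43°, -19.56°

Angular distance δ = d/R = 1155/8594.6 = 0.13439 rad; initial bearing θ = 4.7508 rad.
sin φ₂ = sin φ₁ cos δ + cos φ₁ sin δ cos θ = (-0.2222)(0.9910) + (0.9750)(0.1340)(0.0384) = -0.2152, so φ₂ = -12.43°.
Δλ = atan2(sin θ sin δ cos φ₁, cos δ − sin φ₁ sin φ₂) = atan2(-0.1305, 0.9432) = -7.880°.
λ₂ = -11.680° − 7.880° = -19.56°.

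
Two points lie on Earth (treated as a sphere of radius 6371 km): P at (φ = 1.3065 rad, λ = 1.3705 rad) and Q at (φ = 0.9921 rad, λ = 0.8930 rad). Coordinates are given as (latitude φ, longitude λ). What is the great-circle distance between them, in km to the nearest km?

2310 km

Let φ₁ = 1.3065 rad, φ₂ = 0.9921 rad, and Δλ = -0.4775 rad.
Haversine: a = sin²(Δφ/2) + cos φ₁ cos φ₂ sin²(Δλ/2) = 0.0245 + (0.2612)(0.5469)(0.0559) = 0.03250.
Central angle c = 2·arcsin(√a) = 0.36253 rad.
Distance = R·c = 6371 × 0.3625 ≈ 2310 km.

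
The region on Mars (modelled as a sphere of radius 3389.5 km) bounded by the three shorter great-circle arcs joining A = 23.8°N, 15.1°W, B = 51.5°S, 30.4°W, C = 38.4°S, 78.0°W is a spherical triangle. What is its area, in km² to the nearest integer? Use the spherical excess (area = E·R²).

5836408 km²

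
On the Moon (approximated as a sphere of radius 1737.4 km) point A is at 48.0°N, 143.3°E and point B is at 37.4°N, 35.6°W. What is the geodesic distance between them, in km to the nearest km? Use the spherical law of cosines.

In radians: φ₁ = 0.8378, φ₂ = 0.6528, Δλ = -178.900° = -3.1224 rad.
cos c = sin φ₁ sin φ₂ + cos φ₁ cos φ₂ cos Δλ = (0.7431)(0.6074) + (0.6691)(0.7944)(-0.9998) = -0.08010,
so c = arccos(-0.08010) = 1.65098 rad.
Distance = R·c = 1737.4 × 1.6510 ≈ 2868 km.

2868 km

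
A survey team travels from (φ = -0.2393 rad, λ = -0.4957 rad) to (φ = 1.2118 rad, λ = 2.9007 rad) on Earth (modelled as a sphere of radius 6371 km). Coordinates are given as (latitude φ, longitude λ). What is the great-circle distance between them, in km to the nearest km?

13735 km

Let φ₁ = -0.2393 rad, φ₂ = 1.2118 rad, and Δλ = -2.8868 rad.
cos c = sin φ₁ sin φ₂ + cos φ₁ cos φ₂ cos Δλ = (-0.2370)(0.9362) + (0.9715)(0.3513)(-0.9677) = -0.55221,
so c = arccos(-0.55221) = 2.15581 rad.
Distance = R·c = 6371 × 2.1558 ≈ 13735 km.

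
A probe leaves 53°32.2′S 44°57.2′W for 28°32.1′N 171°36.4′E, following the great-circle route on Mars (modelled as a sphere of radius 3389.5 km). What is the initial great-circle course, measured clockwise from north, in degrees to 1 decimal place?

241.5°

Δλ = -143.440° = -2.5035 rad.
y = sin Δλ · cos φ₂ = (-0.5957)(0.8785) = -0.5233
x = cos φ₁ sin φ₂ − sin φ₁ cos φ₂ cos Δλ = (0.5943)(0.4777) − (-0.8042)(0.8785)(-0.8032) = -0.2836
θ = atan2(y, x) = -118.46°; adding 360° gives 241.5°.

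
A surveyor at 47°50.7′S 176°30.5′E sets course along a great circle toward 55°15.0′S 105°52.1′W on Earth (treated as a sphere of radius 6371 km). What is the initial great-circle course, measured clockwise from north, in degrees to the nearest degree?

130°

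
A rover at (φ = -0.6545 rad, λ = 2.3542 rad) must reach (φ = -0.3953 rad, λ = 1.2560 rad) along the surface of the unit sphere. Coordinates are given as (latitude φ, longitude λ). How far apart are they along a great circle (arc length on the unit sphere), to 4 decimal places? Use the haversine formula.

0.9671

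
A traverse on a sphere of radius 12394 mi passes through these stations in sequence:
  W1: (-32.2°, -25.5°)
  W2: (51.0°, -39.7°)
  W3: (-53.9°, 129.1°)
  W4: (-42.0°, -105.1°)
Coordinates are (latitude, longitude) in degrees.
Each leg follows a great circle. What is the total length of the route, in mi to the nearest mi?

Leg W1→W2: central angle 1.4685 rad, distance 18200.4 mi.
Leg W2→W3: central angle 3.0123 rad, distance 37334.9 mi.
Leg W3→W4: central angle 1.2823 rad, distance 15892.7 mi.
Total: 18200.4 + 37334.9 + 15892.7 ≈ 71428 mi.

71428 mi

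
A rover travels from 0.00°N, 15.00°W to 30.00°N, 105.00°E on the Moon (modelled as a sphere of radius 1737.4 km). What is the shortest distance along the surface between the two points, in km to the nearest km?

3507 km

Let φ₁ = 0.0000 rad, φ₂ = 0.5236 rad, and Δλ = 2.0944 rad.
cos c = sin φ₁ sin φ₂ + cos φ₁ cos φ₂ cos Δλ = (0.0000)(0.5000) + (1.0000)(0.8660)(-0.5000) = -0.43301,
so c = arccos(-0.43301) = 2.01863 rad.
Distance = R·c = 1737.4 × 2.0186 ≈ 3507 km.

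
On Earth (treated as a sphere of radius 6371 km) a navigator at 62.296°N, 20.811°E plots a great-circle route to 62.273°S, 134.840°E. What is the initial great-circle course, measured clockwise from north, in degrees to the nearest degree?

120°

Δλ = 114.029° = 1.9902 rad.
y = sin Δλ · cos φ₂ = (0.9133)(0.4653) = 0.4249
x = cos φ₁ sin φ₂ − sin φ₁ cos φ₂ cos Δλ = (0.4649)(-0.8852) − (0.8854)(0.4653)(-0.4072) = -0.2438
θ = atan2(y, x) = 119.84°, so the bearing is 120°.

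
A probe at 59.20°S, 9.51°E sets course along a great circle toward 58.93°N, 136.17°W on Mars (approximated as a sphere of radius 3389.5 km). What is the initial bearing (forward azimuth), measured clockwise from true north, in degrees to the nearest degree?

284°

Δλ = -145.680° = -2.5426 rad.
y = sin Δλ · cos φ₂ = (-0.5638)(0.5161) = -0.2910
x = cos φ₁ sin φ₂ − sin φ₁ cos φ₂ cos Δλ = (0.5120)(0.8565) − (-0.8590)(0.5161)(-0.8259) = 0.0725
θ = atan2(y, x) = -76.02°; adding 360° gives 284°.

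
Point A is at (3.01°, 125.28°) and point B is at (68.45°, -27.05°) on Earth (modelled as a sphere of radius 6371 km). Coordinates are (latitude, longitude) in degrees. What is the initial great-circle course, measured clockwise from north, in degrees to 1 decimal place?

With φ₁ = 0.0525, φ₂ = 1.1947, Δλ = -2.6587 rad, the forward-azimuth formula gives
θ = atan2( sin Δλ cos φ₂ , cos φ₁ sin φ₂ − sin φ₁ cos φ₂ cos Δλ ) = atan2(-0.1706, 0.9459) = -10.22°.
Adding 360° brings this into [0°, 360°): 349.8°.

349.8°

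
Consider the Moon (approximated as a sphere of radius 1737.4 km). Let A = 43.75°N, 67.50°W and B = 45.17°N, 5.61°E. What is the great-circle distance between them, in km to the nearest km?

With latitudes φ₁ = 43.750°, φ₂ = 45.170° and longitude difference Δλ = 73.110°:
cos c = sin φ₁ sin φ₂ + cos φ₁ cos φ₂ cos Δλ = (0.6915)(0.7092) + (0.7224)(0.7050)(0.2905) = 0.63838,
so c = arccos(0.63838) = 0.87840 rad.
Distance = R·c = 1737.4 × 0.8784 ≈ 1526 km.

1526 km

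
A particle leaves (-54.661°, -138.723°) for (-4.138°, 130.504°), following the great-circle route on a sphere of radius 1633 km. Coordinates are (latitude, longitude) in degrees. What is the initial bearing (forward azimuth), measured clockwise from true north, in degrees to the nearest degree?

267°

With φ₁ = -0.9540, φ₂ = -0.0722, Δλ = -1.5843 rad, the forward-azimuth formula gives
θ = atan2( sin Δλ cos φ₂ , cos φ₁ sin φ₂ − sin φ₁ cos φ₂ cos Δλ ) = atan2(-0.9973, -0.0527) = -93.03°.
Adding 360° brings this into [0°, 360°): 267°.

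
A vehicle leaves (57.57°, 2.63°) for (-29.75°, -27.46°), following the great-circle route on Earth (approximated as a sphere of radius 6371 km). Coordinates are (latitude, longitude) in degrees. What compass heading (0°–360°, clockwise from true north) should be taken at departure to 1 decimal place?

With φ₁ = 1.0048, φ₂ = -0.5192, Δλ = -0.5252 rad, the forward-azimuth formula gives
θ = atan2( sin Δλ cos φ₂ , cos φ₁ sin φ₂ − sin φ₁ cos φ₂ cos Δλ ) = atan2(-0.4353, -0.9002) = -154.19°.
Adding 360° brings this into [0°, 360°): 205.8°.

205.8°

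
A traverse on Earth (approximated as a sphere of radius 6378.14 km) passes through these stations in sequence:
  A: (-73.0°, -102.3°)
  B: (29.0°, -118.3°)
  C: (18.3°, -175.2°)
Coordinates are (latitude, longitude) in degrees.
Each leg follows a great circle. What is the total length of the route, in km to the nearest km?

17288 km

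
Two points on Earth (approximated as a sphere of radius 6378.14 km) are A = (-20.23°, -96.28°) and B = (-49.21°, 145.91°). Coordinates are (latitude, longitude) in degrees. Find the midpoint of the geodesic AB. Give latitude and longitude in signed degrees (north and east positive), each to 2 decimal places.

-52.14°, -138.65°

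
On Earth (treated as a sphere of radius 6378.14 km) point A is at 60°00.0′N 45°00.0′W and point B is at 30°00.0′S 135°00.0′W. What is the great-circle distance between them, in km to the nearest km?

In radians: φ₁ = 1.0472, φ₂ = -0.5236, Δλ = -90.000° = -1.5708 rad.
cos c = sin φ₁ sin φ₂ + cos φ₁ cos φ₂ cos Δλ = (0.8660)(-0.5000) + (0.5000)(0.8660)(0.0000) = -0.43301,
so c = arccos(-0.43301) = 2.01863 rad.
Distance = R·c = 6378.14 × 2.0186 ≈ 12875 km.

12875 km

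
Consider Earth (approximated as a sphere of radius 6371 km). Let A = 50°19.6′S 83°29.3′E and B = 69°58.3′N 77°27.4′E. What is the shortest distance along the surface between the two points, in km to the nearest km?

13385 km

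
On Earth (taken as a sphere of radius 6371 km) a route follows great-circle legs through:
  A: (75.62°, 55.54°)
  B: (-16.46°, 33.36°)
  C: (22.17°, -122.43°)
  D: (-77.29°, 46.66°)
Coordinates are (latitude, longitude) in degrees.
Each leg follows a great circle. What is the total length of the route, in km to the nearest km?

Leg A→B: central angle 1.6247 rad, distance 10351.2 km.
Leg B→C: central angle 2.7311 rad, distance 17399.9 km.
Leg C→D: central angle 2.1751 rad, distance 13857.5 km.
Total: 10351.2 + 17399.9 + 13857.5 ≈ 41609 km.

41609 km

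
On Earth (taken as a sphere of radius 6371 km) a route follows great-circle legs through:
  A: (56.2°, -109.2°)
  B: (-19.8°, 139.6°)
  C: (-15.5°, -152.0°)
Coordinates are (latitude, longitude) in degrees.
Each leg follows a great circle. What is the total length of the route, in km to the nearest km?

20346 km

Leg A→B: central angle 2.0610 rad, distance 13130.3 km.
Leg B→C: central angle 1.1326 rad, distance 7215.9 km.
Total: 13130.3 + 7215.9 ≈ 20346 km.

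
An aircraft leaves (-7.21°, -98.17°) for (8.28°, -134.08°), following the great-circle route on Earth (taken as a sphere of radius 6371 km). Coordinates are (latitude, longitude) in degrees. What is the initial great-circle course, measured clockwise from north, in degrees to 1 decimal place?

292.8°

With φ₁ = -0.1258, φ₂ = 0.1445, Δλ = -0.6267 rad, the forward-azimuth formula gives
θ = atan2( sin Δλ cos φ₂ , cos φ₁ sin φ₂ − sin φ₁ cos φ₂ cos Δλ ) = atan2(-0.5804, 0.2435) = -67.24°.
Adding 360° brings this into [0°, 360°): 292.8°.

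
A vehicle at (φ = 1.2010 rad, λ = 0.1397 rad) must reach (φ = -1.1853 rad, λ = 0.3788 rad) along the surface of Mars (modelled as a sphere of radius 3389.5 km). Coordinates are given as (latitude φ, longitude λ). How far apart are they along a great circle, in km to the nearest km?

8108 km

Let φ₁ = 1.2010 rad, φ₂ = -1.1853 rad, and Δλ = 0.2391 rad.
cos c = sin φ₁ sin φ₂ + cos φ₁ cos φ₂ cos Δλ = (0.9324)(-0.9266) + (0.3614)(0.3760)(0.9716) = -0.73194,
so c = arccos(-0.73194) = 2.39196 rad.
Distance = R·c = 3389.5 × 2.3920 ≈ 8108 km.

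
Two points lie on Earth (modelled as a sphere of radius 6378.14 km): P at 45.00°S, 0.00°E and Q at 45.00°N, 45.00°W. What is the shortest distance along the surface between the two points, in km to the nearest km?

With latitudes φ₁ = -45.000°, φ₂ = 45.000° and longitude difference Δλ = -45.000°:
cos c = sin φ₁ sin φ₂ + cos φ₁ cos φ₂ cos Δλ = (-0.7071)(0.7071) + (0.7071)(0.7071)(0.7071) = -0.14645,
so c = arccos(-0.14645) = 1.71777 rad.
Distance = R·c = 6378.14 × 1.7178 ≈ 10956 km.

10956 km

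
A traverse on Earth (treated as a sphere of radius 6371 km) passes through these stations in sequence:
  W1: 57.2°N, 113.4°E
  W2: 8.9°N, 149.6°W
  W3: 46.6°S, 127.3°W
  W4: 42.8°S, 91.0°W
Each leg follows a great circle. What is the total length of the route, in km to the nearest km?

Leg W1→W2: central angle 1.5059 rad, distance 9594.3 km.
Leg W2→W3: central angle 1.0290 rad, distance 6556.0 km.
Leg W3→W4: central angle 0.4511 rad, distance 2874.0 km.
Total: 9594.3 + 6556.0 + 2874.0 ≈ 19024 km.

19024 km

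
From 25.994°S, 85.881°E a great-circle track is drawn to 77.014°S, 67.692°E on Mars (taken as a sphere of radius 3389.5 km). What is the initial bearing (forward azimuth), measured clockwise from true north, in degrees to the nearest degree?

With φ₁ = -0.4537, φ₂ = -1.3441, Δλ = -0.3175 rad, the forward-azimuth formula gives
θ = atan2( sin Δλ cos φ₂ , cos φ₁ sin φ₂ − sin φ₁ cos φ₂ cos Δλ ) = atan2(-0.0701, -0.7823) = -174.88°.
Adding 360° brings this into [0°, 360°): 185°.

185°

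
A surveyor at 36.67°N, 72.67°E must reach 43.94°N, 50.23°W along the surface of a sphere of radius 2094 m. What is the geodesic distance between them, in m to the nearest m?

With latitudes φ₁ = 36.670°, φ₂ = 43.940° and longitude difference Δλ = -122.900°:
cos c = sin φ₁ sin φ₂ + cos φ₁ cos φ₂ cos Δλ = (0.5972)(0.6939) + (0.8021)(0.7201)(-0.5432) = 0.10069,
so c = arccos(0.10069) = 1.46994 rad.
Distance = R·c = 2094 × 1.4699 ≈ 3078 m.

3078 m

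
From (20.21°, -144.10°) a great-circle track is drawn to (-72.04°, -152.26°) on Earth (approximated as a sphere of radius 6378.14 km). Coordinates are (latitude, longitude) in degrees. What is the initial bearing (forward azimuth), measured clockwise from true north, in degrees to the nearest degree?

183°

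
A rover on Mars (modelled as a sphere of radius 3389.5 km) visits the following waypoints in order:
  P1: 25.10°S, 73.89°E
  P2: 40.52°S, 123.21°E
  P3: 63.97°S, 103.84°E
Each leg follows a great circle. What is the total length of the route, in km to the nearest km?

Leg P1→P2: central angle 0.7607 rad, distance 2578.5 km.
Leg P2→P3: central angle 0.4544 rad, distance 1540.2 km.
Total: 2578.5 + 1540.2 ≈ 4119 km.

4119 km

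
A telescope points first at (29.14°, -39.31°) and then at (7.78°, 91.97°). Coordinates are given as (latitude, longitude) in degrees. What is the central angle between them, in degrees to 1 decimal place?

With latitudes φ₁ = 29.140°, φ₂ = 7.780° and longitude difference Δλ = 131.280°:
Haversine: a = sin²(Δφ/2) + cos φ₁ cos φ₂ sin²(Δλ/2) = 0.0343 + (0.8734)(0.9908)(0.8299) = 0.75251.
Central angle c = 2·arcsin(√a) = 2.10020 rad.
So the angular separation is 120.3°.

120.3°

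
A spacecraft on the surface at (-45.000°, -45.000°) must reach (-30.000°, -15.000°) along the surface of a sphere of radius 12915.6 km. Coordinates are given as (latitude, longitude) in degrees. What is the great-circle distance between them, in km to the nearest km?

6286 km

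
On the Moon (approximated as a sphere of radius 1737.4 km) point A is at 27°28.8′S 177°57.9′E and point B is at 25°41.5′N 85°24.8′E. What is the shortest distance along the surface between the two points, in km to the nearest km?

3142 km

In radians: φ₁ = -0.4796, φ₂ = 0.4484, Δλ = -92.552° = -1.6153 rad.
Haversine: a = sin²(Δφ/2) + cos φ₁ cos φ₂ sin²(Δλ/2) = 0.2003 + (0.8872)(0.9011)(0.5223) = 0.61782.
Central angle c = 2·arcsin(√a) = 1.80867 rad.
Distance = R·c = 1737.4 × 1.8087 ≈ 3142 km.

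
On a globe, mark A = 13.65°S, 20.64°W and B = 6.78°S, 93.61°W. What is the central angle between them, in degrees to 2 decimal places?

In radians: φ₁ = -0.2382, φ₂ = -0.1183, Δλ = -72.970° = -1.2736 rad.
cos c = sin φ₁ sin φ₂ + cos φ₁ cos φ₂ cos Δλ = (-0.2360)(-0.1181) + (0.9718)(0.9930)(0.2929) = 0.31047,
so c = arccos(0.31047) = 1.25511 rad.
So the angular separation is 71.91°.

71.91°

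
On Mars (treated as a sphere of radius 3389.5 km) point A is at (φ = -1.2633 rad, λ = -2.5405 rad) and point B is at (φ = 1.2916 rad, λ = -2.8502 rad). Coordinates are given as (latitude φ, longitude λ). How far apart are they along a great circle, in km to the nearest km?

8684 km

With latitudes φ₁ = -72.382°, φ₂ = 74.003° and longitude difference Δλ = -17.745°:
cos c = sin φ₁ sin φ₂ + cos φ₁ cos φ₂ cos Δλ = (-0.9531)(0.9613) + (0.3027)(0.2756)(0.9524) = -0.83674,
so c = arccos(-0.83674) = 2.56211 rad.
Distance = R·c = 3389.5 × 2.5621 ≈ 8684 km.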